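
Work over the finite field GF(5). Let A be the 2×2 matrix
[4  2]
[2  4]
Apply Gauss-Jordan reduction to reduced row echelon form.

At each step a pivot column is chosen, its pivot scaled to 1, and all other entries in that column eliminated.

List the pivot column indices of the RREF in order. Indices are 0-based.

step 1: normalize row 0 (÷4) = (1, 3)
  row 1: subtract 2×row0 = (0, 3)
step 2: normalize row 1 (÷3) = (0, 1)
  row 0: subtract 3×row1 = (1, 0)

pivot columns: 0, 1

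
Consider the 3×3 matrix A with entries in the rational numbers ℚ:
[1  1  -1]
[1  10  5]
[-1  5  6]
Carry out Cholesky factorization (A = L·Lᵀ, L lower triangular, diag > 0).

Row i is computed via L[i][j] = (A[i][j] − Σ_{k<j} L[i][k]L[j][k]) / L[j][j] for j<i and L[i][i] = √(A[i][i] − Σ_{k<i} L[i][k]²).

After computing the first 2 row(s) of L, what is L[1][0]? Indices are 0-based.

Step 1: L[0][0] = √(1) = 1.
  L[1][0] = (1) / L[0][0] = 1.
Step 2: L[1][1] = √(9) = 3.

L[1][0] = 1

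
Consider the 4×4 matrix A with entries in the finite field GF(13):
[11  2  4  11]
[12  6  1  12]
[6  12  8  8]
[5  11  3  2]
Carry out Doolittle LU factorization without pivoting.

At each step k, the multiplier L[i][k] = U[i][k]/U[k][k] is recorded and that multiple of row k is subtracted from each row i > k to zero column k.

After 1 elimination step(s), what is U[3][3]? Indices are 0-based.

k=0: U[0][0]=11
  eliminate (1,0): mult=7, new row 1: (0, 5, 12, 0); set L[1][0]=7
  eliminate (2,0): mult=10, new row 2: (0, 5, 7, 2); set L[2][0]=10
  eliminate (3,0): mult=4, new row 3: (0, 3, 0, 10); set L[3][0]=4

U[3][3] = 10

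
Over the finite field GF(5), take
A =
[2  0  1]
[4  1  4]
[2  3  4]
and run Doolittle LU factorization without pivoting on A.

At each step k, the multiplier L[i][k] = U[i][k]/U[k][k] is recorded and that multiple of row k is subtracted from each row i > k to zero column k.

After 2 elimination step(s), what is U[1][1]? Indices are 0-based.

U[1][1] = 1

Step 1: pivot at (0,0) is 2.
  row1 ← row1 − (2)·row0  ⇒  L[1][0]=2, U row1=(0, 1, 2)
  row2 ← row2 − (1)·row0  ⇒  L[2][0]=1, U row2=(0, 3, 3)
Step 2: pivot at (1,1) is 1.
  row2 ← row2 − (3)·row1  ⇒  L[2][1]=3, U row2=(0, 0, 2)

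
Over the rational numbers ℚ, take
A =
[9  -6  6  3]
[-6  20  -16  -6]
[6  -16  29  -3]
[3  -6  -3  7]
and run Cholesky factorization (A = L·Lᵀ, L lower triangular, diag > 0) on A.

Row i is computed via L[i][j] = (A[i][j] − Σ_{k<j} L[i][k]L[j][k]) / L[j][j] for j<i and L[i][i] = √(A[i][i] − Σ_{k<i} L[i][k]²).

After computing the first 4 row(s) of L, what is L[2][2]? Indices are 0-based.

L[2][2] = 4

Step 1: L[0][0] = √(9) = 3.
  L[1][0] = (-6) / L[0][0] = -2.
Step 2: L[1][1] = √(16) = 4.
  L[2][0] = (6) / L[0][0] = 2.
  L[2][1] = (-12) / L[1][1] = -3.
Step 3: L[2][2] = √(16) = 4.
  L[3][0] = (3) / L[0][0] = 1.
  L[3][1] = (-4) / L[1][1] = -1.
  L[3][2] = (-8) / L[2][2] = -2.
Step 4: L[3][3] = √(1) = 1.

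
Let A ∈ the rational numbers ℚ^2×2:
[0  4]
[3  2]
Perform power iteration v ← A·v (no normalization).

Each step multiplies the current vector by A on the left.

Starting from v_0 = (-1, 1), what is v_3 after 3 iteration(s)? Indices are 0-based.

v_0 = (-1, 1).
v_1 = A·v_0 = (4, -1).
v_2 = A·v_1 = (-4, 10).
v_3 = A·v_2 = (40, 8).

v_3 = (40, 8)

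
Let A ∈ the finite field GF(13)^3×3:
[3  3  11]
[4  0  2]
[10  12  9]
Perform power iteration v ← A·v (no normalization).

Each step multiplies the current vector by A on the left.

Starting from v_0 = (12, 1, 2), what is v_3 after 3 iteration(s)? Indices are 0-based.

v_0 = (12, 1, 2).
v_1 = A·v_0 = (9, 0, 7).
v_2 = A·v_1 = (0, 11, 10).
v_3 = A·v_2 = (0, 7, 1).

v_3 = (0, 7, 1)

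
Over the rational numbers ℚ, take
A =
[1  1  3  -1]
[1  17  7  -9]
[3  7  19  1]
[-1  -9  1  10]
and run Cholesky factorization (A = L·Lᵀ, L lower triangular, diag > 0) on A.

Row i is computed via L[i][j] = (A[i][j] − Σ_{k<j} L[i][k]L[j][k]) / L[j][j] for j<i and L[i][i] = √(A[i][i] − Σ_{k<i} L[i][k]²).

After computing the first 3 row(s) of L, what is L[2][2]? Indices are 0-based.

L[2][2] = 3

Step 1: L[0][0] = √(1) = 1.
  L[1][0] = (1) / L[0][0] = 1.
Step 2: L[1][1] = √(16) = 4.
  L[2][0] = (3) / L[0][0] = 3.
  L[2][1] = (4) / L[1][1] = 1.
Step 3: L[2][2] = √(9) = 3.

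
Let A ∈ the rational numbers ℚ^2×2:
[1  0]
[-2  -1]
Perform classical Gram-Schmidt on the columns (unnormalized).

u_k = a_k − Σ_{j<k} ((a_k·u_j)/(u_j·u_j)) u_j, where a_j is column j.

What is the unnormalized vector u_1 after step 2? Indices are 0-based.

u_1 = (-2/5, -1/5)

Step 1: u_0 = a_0 = (1, -2).
Step 2: u_1 = a_1 − (2/5)·u_0 = (-2/5, -1/5).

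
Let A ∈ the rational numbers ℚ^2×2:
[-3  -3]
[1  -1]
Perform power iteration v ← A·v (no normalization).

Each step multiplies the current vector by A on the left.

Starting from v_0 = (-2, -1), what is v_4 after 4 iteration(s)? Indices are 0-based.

v_0 = (-2, -1).
v_1 = A·v_0 = (9, -1).
v_2 = A·v_1 = (-24, 10).
v_3 = A·v_2 = (42, -34).
v_4 = A·v_3 = (-24, 76).

v_4 = (-24, 76)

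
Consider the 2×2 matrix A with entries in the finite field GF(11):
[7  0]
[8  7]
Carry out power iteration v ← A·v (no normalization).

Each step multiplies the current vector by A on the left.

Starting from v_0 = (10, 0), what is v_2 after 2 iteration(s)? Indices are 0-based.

v_2 = (6, 9)

v_0 = (10, 0).
v_1 = A·v_0 = (4, 3).
v_2 = A·v_1 = (6, 9).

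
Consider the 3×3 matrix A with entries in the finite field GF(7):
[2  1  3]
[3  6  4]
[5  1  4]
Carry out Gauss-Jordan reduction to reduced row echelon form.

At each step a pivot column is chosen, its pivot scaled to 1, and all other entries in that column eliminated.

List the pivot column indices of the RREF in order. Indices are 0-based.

[1] R0 /= 2  ⇒  (1, 4, 5)
     R1 -= 3·R0  ⇒  (0, 1, 3)
     R2 -= 5·R0  ⇒  (0, 2, 0)
[2] R1 /= 1  ⇒  (0, 1, 3)
     R0 -= 4·R1  ⇒  (1, 0, 0)
     R2 -= 2·R1  ⇒  (0, 0, 1)
[3] R2 /= 1  ⇒  (0, 0, 1)
     R1 -= 3·R2  ⇒  (0, 1, 0)

pivot columns: 0, 1, 2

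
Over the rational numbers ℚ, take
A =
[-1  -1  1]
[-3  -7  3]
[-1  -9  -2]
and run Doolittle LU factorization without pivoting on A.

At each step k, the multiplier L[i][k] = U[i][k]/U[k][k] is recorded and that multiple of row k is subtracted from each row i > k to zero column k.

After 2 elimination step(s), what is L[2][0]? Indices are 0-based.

L[2][0] = 1

[col 0] pivot -1
  R1 -= 3*R0 → (0, -4, 0)  (L[1][0] := 3)
  R2 -= 1*R0 → (0, -8, -3)  (L[2][0] := 1)
[col 1] pivot -4
  R2 -= 2*R1 → (0, 0, -3)  (L[2][1] := 2)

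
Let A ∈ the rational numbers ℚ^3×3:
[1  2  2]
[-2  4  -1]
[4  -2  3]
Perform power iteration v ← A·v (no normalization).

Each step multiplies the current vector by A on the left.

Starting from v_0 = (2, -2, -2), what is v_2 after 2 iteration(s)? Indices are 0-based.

v_2 = (-14, -34, 14)

v_0 = (2, -2, -2).
v_1 = A·v_0 = (-6, -10, 6).
v_2 = A·v_1 = (-14, -34, 14).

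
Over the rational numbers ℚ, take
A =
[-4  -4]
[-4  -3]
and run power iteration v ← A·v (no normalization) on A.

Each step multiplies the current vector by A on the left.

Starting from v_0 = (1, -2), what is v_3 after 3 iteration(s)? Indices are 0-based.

v_0 = (1, -2).
v_1 = A·v_0 = (4, 2).
v_2 = A·v_1 = (-24, -22).
v_3 = A·v_2 = (184, 162).

v_3 = (184, 162)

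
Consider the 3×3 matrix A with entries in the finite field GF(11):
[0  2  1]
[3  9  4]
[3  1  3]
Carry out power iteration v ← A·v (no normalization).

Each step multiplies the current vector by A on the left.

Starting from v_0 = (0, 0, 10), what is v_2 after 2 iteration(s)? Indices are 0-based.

v_0 = (0, 0, 10).
v_1 = A·v_0 = (10, 7, 8).
v_2 = A·v_1 = (0, 4, 6).

v_2 = (0, 4, 6)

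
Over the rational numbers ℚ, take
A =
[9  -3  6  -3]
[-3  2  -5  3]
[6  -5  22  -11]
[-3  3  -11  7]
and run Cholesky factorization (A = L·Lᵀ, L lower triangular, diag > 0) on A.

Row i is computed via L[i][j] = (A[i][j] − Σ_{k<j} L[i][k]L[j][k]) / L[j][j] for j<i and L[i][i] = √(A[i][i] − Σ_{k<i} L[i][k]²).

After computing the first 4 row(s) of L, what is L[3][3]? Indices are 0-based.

Step 1: L[0][0] = √(9) = 3.
  L[1][0] = (-3) / L[0][0] = -1.
Step 2: L[1][1] = √(1) = 1.
  L[2][0] = (6) / L[0][0] = 2.
  L[2][1] = (-3) / L[1][1] = -3.
Step 3: L[2][2] = √(9) = 3.
  L[3][0] = (-3) / L[0][0] = -1.
  L[3][1] = (2) / L[1][1] = 2.
  L[3][2] = (-3) / L[2][2] = -1.
Step 4: L[3][3] = √(1) = 1.

L[3][3] = 1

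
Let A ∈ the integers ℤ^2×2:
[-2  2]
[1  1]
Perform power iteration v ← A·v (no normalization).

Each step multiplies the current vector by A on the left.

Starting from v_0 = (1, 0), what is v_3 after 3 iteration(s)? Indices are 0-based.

v_3 = (-14, 5)

v_0 = (1, 0).
v_1 = A·v_0 = (-2, 1).
v_2 = A·v_1 = (6, -1).
v_3 = A·v_2 = (-14, 5).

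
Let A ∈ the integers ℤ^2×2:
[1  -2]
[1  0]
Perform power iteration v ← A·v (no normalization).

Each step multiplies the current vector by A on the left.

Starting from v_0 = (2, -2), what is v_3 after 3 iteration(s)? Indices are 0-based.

v_0 = (2, -2).
v_1 = A·v_0 = (6, 2).
v_2 = A·v_1 = (2, 6).
v_3 = A·v_2 = (-10, 2).

v_3 = (-10, 2)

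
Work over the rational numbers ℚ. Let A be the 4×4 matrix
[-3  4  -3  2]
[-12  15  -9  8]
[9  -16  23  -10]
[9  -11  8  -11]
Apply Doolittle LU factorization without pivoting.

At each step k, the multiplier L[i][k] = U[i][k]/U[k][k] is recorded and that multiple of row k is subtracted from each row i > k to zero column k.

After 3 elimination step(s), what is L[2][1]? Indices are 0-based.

L[2][1] = 4

[col 0] pivot -3
  R1 -= 4*R0 → (0, -1, 3, 0)  (L[1][0] := 4)
  R2 -= -3*R0 → (0, -4, 14, -4)  (L[2][0] := -3)
  R3 -= -3*R0 → (0, 1, -1, -5)  (L[3][0] := -3)
[col 1] pivot -1
  R2 -= 4*R1 → (0, 0, 2, -4)  (L[2][1] := 4)
  R3 -= -1*R1 → (0, 0, 2, -5)  (L[3][1] := -1)
[col 2] pivot 2
  R3 -= 1*R2 → (0, 0, 0, -1)  (L[3][2] := 1)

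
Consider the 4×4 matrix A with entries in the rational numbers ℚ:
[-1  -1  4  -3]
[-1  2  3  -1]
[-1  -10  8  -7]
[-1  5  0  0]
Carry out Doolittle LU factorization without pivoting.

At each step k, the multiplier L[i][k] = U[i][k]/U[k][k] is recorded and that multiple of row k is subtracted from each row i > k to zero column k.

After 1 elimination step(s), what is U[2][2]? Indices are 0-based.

U[2][2] = 4

[col 0] pivot -1
  R1 -= 1*R0 → (0, 3, -1, 2)  (L[1][0] := 1)
  R2 -= 1*R0 → (0, -9, 4, -4)  (L[2][0] := 1)
  R3 -= 1*R0 → (0, 6, -4, 3)  (L[3][0] := 1)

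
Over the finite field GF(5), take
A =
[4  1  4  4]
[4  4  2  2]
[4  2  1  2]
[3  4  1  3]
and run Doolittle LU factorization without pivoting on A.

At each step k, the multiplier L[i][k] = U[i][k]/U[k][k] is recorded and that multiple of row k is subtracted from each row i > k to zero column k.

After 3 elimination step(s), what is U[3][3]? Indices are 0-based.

[col 0] pivot 4
  R1 -= 1*R0 → (0, 3, 3, 3)  (L[1][0] := 1)
  R2 -= 1*R0 → (0, 1, 2, 3)  (L[2][0] := 1)
  R3 -= 2*R0 → (0, 2, 3, 0)  (L[3][0] := 2)
[col 1] pivot 3
  R2 -= 2*R1 → (0, 0, 1, 2)  (L[2][1] := 2)
  R3 -= 4*R1 → (0, 0, 1, 3)  (L[3][1] := 4)
[col 2] pivot 1
  R3 -= 1*R2 → (0, 0, 0, 1)  (L[3][2] := 1)

U[3][3] = 1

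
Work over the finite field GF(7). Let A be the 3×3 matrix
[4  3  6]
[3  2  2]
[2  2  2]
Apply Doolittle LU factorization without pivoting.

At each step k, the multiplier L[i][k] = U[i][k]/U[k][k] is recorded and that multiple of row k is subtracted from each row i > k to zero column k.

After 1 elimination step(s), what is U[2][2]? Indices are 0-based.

U[2][2] = 6

k=0: U[0][0]=4
  eliminate (1,0): mult=6, new row 1: (0, 5, 1); set L[1][0]=6
  eliminate (2,0): mult=4, new row 2: (0, 4, 6); set L[2][0]=4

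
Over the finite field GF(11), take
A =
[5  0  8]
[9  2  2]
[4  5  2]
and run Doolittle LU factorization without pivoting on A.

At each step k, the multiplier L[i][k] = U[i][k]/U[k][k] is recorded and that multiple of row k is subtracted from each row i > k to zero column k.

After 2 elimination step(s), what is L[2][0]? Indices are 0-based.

L[2][0] = 3

k=0: U[0][0]=5
  eliminate (1,0): mult=4, new row 1: (0, 2, 3); set L[1][0]=4
  eliminate (2,0): mult=3, new row 2: (0, 5, 0); set L[2][0]=3
k=1: U[1][1]=2
  eliminate (2,1): mult=8, new row 2: (0, 0, 9); set L[2][1]=8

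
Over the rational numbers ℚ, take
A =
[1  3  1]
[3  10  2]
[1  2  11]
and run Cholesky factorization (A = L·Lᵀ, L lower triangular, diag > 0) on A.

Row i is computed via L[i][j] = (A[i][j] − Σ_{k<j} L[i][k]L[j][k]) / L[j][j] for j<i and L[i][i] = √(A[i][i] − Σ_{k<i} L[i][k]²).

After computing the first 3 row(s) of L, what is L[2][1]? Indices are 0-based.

Step 1: L[0][0] = √(1) = 1.
  L[1][0] = (3) / L[0][0] = 3.
Step 2: L[1][1] = √(1) = 1.
  L[2][0] = (1) / L[0][0] = 1.
  L[2][1] = (-1) / L[1][1] = -1.
Step 3: L[2][2] = √(9) = 3.

L[2][1] = -1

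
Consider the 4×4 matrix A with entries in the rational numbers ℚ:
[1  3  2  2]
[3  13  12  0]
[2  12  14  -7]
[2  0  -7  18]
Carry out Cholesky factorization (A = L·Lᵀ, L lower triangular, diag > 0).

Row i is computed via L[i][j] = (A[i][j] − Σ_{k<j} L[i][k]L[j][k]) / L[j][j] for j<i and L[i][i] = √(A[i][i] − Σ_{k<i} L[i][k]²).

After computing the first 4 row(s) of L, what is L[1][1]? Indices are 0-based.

L[1][1] = 2

Step 1: L[0][0] = √(1) = 1.
  L[1][0] = (3) / L[0][0] = 3.
Step 2: L[1][1] = √(4) = 2.
  L[2][0] = (2) / L[0][0] = 2.
  L[2][1] = (6) / L[1][1] = 3.
Step 3: L[2][2] = √(1) = 1.
  L[3][0] = (2) / L[0][0] = 2.
  L[3][1] = (-6) / L[1][1] = -3.
  L[3][2] = (-2) / L[2][2] = -2.
Step 4: L[3][3] = √(1) = 1.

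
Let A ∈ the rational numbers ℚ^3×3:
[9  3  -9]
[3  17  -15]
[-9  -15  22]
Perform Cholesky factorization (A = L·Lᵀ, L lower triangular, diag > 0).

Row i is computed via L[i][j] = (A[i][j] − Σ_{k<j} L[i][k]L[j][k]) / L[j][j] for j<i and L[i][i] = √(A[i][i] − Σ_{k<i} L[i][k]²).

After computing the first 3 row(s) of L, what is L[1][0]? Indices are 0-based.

L[1][0] = 1

Step 1: L[0][0] = √(9) = 3.
  L[1][0] = (3) / L[0][0] = 1.
Step 2: L[1][1] = √(16) = 4.
  L[2][0] = (-9) / L[0][0] = -3.
  L[2][1] = (-12) / L[1][1] = -3.
Step 3: L[2][2] = √(4) = 2.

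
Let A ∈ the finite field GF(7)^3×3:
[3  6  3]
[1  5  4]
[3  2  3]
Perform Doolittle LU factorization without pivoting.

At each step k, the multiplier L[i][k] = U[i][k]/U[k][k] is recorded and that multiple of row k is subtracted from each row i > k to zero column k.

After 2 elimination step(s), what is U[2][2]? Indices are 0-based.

k=0: U[0][0]=3
  eliminate (1,0): mult=5, new row 1: (0, 3, 3); set L[1][0]=5
  eliminate (2,0): mult=1, new row 2: (0, 3, 0); set L[2][0]=1
k=1: U[1][1]=3
  eliminate (2,1): mult=1, new row 2: (0, 0, 4); set L[2][1]=1

U[2][2] = 4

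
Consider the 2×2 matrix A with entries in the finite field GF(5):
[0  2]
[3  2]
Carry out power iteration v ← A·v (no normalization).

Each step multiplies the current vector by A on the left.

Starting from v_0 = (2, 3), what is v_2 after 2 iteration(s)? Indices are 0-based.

v_2 = (4, 2)

v_0 = (2, 3).
v_1 = A·v_0 = (1, 2).
v_2 = A·v_1 = (4, 2).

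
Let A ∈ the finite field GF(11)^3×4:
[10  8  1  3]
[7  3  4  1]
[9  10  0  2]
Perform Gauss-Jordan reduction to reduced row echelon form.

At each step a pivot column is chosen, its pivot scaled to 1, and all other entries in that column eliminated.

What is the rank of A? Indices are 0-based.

rank = 3

step 1: normalize row 0 (÷10) = (1, 3, 10, 8)
  row 1: subtract 7×row0 = (0, 4, 0, 0)
  row 2: subtract 9×row0 = (0, 5, 9, 7)
step 2: normalize row 1 (÷4) = (0, 1, 0, 0)
  row 0: subtract 3×row1 = (1, 0, 10, 8)
  row 2: subtract 5×row1 = (0, 0, 9, 7)
step 3: normalize row 2 (÷9) = (0, 0, 1, 2)
  row 0: subtract 10×row2 = (1, 0, 0, 10)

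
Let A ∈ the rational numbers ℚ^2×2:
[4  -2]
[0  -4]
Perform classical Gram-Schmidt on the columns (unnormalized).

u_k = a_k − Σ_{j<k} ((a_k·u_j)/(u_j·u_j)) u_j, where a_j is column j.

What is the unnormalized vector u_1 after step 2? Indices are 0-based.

Step 1: u_0 = a_0 = (4, 0).
Step 2: u_1 = a_1 − (-1/2)·u_0 = (0, -4).

u_1 = (0, -4)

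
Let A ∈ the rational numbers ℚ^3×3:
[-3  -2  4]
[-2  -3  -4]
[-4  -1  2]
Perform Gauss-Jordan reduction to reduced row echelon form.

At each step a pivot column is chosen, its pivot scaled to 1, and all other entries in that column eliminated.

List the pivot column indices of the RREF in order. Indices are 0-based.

pivot(0,0)=-3: scale R0 → (1, 2/3, -4/3)
  clear (1,0): R1 −= (-2)R0 → (0, -5/3, -20/3)
  clear (2,0): R2 −= (-4)R0 → (0, 5/3, -10/3)
pivot(1,1)=-5/3: scale R1 → (0, 1, 4)
  clear (0,1): R0 −= (2/3)R1 → (1, 0, -4)
  clear (2,1): R2 −= (5/3)R1 → (0, 0, -10)
pivot(2,2)=-10: scale R2 → (0, 0, 1)
  clear (0,2): R0 −= (-4)R2 → (1, 0, 0)
  clear (1,2): R1 −= (4)R2 → (0, 1, 0)

pivot columns: 0, 1, 2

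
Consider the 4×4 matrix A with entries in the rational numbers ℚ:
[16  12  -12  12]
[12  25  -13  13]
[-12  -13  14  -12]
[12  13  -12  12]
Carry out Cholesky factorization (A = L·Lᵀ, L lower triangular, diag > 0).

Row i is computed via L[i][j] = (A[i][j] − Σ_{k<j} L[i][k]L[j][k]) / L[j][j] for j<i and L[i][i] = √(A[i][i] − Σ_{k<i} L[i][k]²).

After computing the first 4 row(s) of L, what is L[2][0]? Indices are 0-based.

Step 1: L[0][0] = √(16) = 4.
  L[1][0] = (12) / L[0][0] = 3.
Step 2: L[1][1] = √(16) = 4.
  L[2][0] = (-12) / L[0][0] = -3.
  L[2][1] = (-4) / L[1][1] = -1.
Step 3: L[2][2] = √(4) = 2.
  L[3][0] = (12) / L[0][0] = 3.
  L[3][1] = (4) / L[1][1] = 1.
  L[3][2] = (-2) / L[2][2] = -1.
Step 4: L[3][3] = √(1) = 1.

L[2][0] = -3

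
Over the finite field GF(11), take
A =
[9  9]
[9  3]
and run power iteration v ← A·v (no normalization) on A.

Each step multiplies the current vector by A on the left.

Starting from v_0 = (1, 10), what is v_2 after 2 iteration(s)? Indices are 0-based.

v_0 = (1, 10).
v_1 = A·v_0 = (0, 6).
v_2 = A·v_1 = (10, 7).

v_2 = (10, 7)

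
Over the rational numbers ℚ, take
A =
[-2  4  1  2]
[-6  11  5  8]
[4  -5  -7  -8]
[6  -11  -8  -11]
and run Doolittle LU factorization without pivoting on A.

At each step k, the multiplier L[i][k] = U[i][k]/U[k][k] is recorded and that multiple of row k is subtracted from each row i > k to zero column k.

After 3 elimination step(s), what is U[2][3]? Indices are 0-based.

U[2][3] = 2

[col 0] pivot -2
  R1 -= 3*R0 → (0, -1, 2, 2)  (L[1][0] := 3)
  R2 -= -2*R0 → (0, 3, -5, -4)  (L[2][0] := -2)
  R3 -= -3*R0 → (0, 1, -5, -5)  (L[3][0] := -3)
[col 1] pivot -1
  R2 -= -3*R1 → (0, 0, 1, 2)  (L[2][1] := -3)
  R3 -= -1*R1 → (0, 0, -3, -3)  (L[3][1] := -1)
[col 2] pivot 1
  R3 -= -3*R2 → (0, 0, 0, 3)  (L[3][2] := -3)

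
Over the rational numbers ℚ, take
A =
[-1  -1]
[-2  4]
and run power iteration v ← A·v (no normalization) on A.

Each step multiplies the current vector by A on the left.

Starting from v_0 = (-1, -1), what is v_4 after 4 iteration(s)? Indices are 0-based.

v_4 = (36, -216)

v_0 = (-1, -1).
v_1 = A·v_0 = (2, -2).
v_2 = A·v_1 = (0, -12).
v_3 = A·v_2 = (12, -48).
v_4 = A·v_3 = (36, -216).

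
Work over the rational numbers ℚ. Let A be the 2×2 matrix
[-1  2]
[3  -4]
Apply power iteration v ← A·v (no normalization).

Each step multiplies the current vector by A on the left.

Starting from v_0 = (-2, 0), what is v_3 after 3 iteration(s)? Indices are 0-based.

v_0 = (-2, 0).
v_1 = A·v_0 = (2, -6).
v_2 = A·v_1 = (-14, 30).
v_3 = A·v_2 = (74, -162).

v_3 = (74, -162)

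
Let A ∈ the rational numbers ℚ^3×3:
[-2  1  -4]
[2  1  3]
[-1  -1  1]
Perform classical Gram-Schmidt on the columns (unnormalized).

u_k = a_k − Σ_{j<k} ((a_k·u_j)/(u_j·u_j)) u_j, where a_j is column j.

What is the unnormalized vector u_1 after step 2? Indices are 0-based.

u_1 = (11/9, 7/9, -8/9)

Step 1: u_0 = a_0 = (-2, 2, -1).
Step 2: u_1 = a_1 − (1/9)·u_0 = (11/9, 7/9, -8/9).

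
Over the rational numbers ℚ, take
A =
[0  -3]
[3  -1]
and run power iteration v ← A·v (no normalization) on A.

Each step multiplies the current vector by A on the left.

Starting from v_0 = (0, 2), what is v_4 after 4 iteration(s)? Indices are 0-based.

v_0 = (0, 2).
v_1 = A·v_0 = (-6, -2).
v_2 = A·v_1 = (6, -16).
v_3 = A·v_2 = (48, 34).
v_4 = A·v_3 = (-102, 110).

v_4 = (-102, 110)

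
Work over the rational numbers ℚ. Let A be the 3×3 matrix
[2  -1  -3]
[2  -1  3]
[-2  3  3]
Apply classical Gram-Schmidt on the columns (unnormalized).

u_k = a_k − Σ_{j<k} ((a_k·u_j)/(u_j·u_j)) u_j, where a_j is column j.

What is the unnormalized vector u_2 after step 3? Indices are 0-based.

u_2 = (-3, 3, 0)

Step 1: u_0 = a_0 = (2, 2, -2).
Step 2: u_1 = a_1 − (-5/6)·u_0 = (2/3, 2/3, 4/3).
Step 3: u_2 = a_2 − (-1/2)·u_0 − (3/2)·u_1 = (-3, 3, 0).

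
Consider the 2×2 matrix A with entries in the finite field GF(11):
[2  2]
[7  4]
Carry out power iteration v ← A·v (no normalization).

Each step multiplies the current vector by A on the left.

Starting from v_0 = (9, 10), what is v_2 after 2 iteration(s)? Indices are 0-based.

v_0 = (9, 10).
v_1 = A·v_0 = (5, 4).
v_2 = A·v_1 = (7, 7).

v_2 = (7, 7)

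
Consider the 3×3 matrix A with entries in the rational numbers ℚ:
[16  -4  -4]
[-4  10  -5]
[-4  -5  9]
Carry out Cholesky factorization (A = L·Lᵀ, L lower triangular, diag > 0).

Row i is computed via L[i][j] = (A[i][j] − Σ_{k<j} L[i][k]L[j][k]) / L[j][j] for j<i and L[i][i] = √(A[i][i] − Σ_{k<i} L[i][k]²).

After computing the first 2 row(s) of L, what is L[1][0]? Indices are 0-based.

L[1][0] = -1

Step 1: L[0][0] = √(16) = 4.
  L[1][0] = (-4) / L[0][0] = -1.
Step 2: L[1][1] = √(9) = 3.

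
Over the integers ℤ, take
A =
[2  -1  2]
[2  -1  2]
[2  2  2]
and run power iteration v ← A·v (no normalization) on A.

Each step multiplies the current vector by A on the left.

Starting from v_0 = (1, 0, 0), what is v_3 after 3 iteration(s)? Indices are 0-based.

v_0 = (1, 0, 0).
v_1 = A·v_0 = (2, 2, 2).
v_2 = A·v_1 = (6, 6, 12).
v_3 = A·v_2 = (30, 30, 48).

v_3 = (30, 30, 48)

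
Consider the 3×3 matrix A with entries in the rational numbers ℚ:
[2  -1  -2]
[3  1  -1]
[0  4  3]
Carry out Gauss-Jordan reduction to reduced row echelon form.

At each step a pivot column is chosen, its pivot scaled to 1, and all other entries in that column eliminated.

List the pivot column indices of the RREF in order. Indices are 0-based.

pivot(0,0)=2: scale R0 → (1, -1/2, -1)
  clear (1,0): R1 −= (3)R0 → (0, 5/2, 2)
pivot(1,1)=5/2: scale R1 → (0, 1, 4/5)
  clear (0,1): R0 −= (-1/2)R1 → (1, 0, -3/5)
  clear (2,1): R2 −= (4)R1 → (0, 0, -1/5)
pivot(2,2)=-1/5: scale R2 → (0, 0, 1)
  clear (0,2): R0 −= (-3/5)R2 → (1, 0, 0)
  clear (1,2): R1 −= (4/5)R2 → (0, 1, 0)

pivot columns: 0, 1, 2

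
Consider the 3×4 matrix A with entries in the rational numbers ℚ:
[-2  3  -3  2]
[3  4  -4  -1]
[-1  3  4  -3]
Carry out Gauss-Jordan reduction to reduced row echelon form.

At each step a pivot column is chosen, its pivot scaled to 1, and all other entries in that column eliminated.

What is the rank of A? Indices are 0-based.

step 1: normalize row 0 (÷-2) = (1, -3/2, 3/2, -1)
  row 1: subtract 3×row0 = (0, 17/2, -17/2, 2)
  row 2: subtract -1×row0 = (0, 3/2, 11/2, -4)
step 2: normalize row 1 (÷17/2) = (0, 1, -1, 4/17)
  row 0: subtract -3/2×row1 = (1, 0, 0, -11/17)
  row 2: subtract 3/2×row1 = (0, 0, 7, -74/17)
step 3: normalize row 2 (÷7) = (0, 0, 1, -74/119)
  row 1: subtract -1×row2 = (0, 1, 0, -46/119)

rank = 3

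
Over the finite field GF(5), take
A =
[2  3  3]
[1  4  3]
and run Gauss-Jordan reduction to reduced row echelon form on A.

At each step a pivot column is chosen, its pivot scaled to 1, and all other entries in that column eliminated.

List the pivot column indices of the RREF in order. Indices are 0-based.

pivot columns: 0, 2

step 1: normalize row 0 (÷2) = (1, 4, 4)
  row 1: subtract 1×row0 = (0, 0, 4)
skip col 1 (zero from row 1)
step 2: normalize row 1 (÷4) = (0, 0, 1)
  row 0: subtract 4×row1 = (1, 4, 0)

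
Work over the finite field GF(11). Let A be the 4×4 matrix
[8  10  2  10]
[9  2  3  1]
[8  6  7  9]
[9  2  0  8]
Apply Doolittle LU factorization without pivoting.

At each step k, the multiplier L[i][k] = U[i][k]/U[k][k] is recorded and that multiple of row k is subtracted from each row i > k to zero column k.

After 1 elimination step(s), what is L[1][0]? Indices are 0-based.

Step 1: pivot at (0,0) is 8.
  row1 ← row1 − (8)·row0  ⇒  L[1][0]=8, U row1=(0, 10, 9, 9)
  row2 ← row2 − (1)·row0  ⇒  L[2][0]=1, U row2=(0, 7, 5, 10)
  row3 ← row3 − (8)·row0  ⇒  L[3][0]=8, U row3=(0, 10, 6, 5)

L[1][0] = 8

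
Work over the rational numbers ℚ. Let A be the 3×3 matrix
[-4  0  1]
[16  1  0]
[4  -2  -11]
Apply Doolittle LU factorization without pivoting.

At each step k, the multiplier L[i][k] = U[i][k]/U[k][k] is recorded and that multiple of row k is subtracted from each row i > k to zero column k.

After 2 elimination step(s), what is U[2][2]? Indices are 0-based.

U[2][2] = -2

Step 1: pivot at (0,0) is -4.
  row1 ← row1 − (-4)·row0  ⇒  L[1][0]=-4, U row1=(0, 1, 4)
  row2 ← row2 − (-1)·row0  ⇒  L[2][0]=-1, U row2=(0, -2, -10)
Step 2: pivot at (1,1) is 1.
  row2 ← row2 − (-2)·row1  ⇒  L[2][1]=-2, U row2=(0, 0, -2)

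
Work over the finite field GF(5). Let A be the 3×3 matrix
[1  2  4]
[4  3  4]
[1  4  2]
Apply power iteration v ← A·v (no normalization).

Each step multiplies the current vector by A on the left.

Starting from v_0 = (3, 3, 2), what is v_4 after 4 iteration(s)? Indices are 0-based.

v_4 = (2, 4, 0)

v_0 = (3, 3, 2).
v_1 = A·v_0 = (2, 4, 4).
v_2 = A·v_1 = (1, 1, 1).
v_3 = A·v_2 = (2, 1, 2).
v_4 = A·v_3 = (2, 4, 0).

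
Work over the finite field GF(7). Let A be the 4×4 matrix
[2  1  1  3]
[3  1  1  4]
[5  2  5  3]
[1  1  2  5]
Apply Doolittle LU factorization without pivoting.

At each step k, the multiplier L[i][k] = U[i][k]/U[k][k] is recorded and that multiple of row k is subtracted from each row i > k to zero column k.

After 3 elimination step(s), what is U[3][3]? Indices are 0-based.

k=0: U[0][0]=2
  eliminate (1,0): mult=5, new row 1: (0, 3, 3, 3); set L[1][0]=5
  eliminate (2,0): mult=6, new row 2: (0, 3, 6, 6); set L[2][0]=6
  eliminate (3,0): mult=4, new row 3: (0, 4, 5, 0); set L[3][0]=4
k=1: U[1][1]=3
  eliminate (2,1): mult=1, new row 2: (0, 0, 3, 3); set L[2][1]=1
  eliminate (3,1): mult=6, new row 3: (0, 0, 1, 3); set L[3][1]=6
k=2: U[2][2]=3
  eliminate (3,2): mult=5, new row 3: (0, 0, 0, 2); set L[3][2]=5

U[3][3] = 2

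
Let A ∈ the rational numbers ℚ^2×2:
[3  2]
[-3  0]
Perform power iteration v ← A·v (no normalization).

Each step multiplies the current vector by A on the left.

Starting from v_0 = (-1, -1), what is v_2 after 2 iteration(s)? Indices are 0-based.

v_0 = (-1, -1).
v_1 = A·v_0 = (-5, 3).
v_2 = A·v_1 = (-9, 15).

v_2 = (-9, 15)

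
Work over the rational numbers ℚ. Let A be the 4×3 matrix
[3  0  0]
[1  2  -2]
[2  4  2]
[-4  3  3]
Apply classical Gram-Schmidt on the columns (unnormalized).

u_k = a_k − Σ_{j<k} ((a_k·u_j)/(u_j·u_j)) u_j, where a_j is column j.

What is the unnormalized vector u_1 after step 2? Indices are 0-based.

u_1 = (1/5, 31/15, 62/15, 41/15)

Step 1: u_0 = a_0 = (3, 1, 2, -4).
Step 2: u_1 = a_1 − (-1/15)·u_0 = (1/5, 31/15, 62/15, 41/15).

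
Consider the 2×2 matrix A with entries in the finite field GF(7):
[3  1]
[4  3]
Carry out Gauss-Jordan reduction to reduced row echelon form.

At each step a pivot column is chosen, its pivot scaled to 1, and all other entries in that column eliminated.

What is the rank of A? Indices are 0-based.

rank = 2

step 1: normalize row 0 (÷3) = (1, 5)
  row 1: subtract 4×row0 = (0, 4)
step 2: normalize row 1 (÷4) = (0, 1)
  row 0: subtract 5×row1 = (1, 0)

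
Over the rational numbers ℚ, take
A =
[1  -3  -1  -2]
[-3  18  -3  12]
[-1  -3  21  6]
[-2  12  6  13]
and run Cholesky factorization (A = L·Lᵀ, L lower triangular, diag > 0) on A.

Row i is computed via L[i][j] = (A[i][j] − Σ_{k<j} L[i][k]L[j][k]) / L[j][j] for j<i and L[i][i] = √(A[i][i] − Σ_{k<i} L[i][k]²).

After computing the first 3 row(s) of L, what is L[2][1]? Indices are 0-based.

Step 1: L[0][0] = √(1) = 1.
  L[1][0] = (-3) / L[0][0] = -3.
Step 2: L[1][1] = √(9) = 3.
  L[2][0] = (-1) / L[0][0] = -1.
  L[2][1] = (-6) / L[1][1] = -2.
Step 3: L[2][2] = √(16) = 4.

L[2][1] = -2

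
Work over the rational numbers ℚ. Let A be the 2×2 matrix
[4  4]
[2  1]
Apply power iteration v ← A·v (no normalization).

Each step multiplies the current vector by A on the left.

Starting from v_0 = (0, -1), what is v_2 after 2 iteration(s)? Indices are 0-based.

v_0 = (0, -1).
v_1 = A·v_0 = (-4, -1).
v_2 = A·v_1 = (-20, -9).

v_2 = (-20, -9)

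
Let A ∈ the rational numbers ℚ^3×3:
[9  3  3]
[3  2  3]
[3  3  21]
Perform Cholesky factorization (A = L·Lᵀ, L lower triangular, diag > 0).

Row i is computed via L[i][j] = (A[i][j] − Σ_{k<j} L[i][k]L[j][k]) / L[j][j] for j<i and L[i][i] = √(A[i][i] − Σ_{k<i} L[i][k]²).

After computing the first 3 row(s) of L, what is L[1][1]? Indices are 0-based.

L[1][1] = 1

Step 1: L[0][0] = √(9) = 3.
  L[1][0] = (3) / L[0][0] = 1.
Step 2: L[1][1] = √(1) = 1.
  L[2][0] = (3) / L[0][0] = 1.
  L[2][1] = (2) / L[1][1] = 2.
Step 3: L[2][2] = √(16) = 4.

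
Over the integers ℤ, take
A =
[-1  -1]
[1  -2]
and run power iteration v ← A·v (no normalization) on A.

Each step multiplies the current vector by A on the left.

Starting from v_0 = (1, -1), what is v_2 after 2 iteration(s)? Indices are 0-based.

v_2 = (-3, -6)

v_0 = (1, -1).
v_1 = A·v_0 = (0, 3).
v_2 = A·v_1 = (-3, -6).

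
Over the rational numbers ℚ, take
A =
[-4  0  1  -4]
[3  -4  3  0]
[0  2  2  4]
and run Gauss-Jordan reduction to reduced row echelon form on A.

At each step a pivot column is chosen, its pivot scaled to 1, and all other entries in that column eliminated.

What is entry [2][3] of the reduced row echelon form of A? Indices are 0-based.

[1] R0 /= -4  ⇒  (1, 0, -1/4, 1)
     R1 -= 3·R0  ⇒  (0, -4, 15/4, -3)
[2] R1 /= -4  ⇒  (0, 1, -15/16, 3/4)
     R2 -= 2·R1  ⇒  (0, 0, 31/8, 5/2)
[3] R2 /= 31/8  ⇒  (0, 0, 1, 20/31)
     R0 -= -1/4·R2  ⇒  (1, 0, 0, 36/31)
     R1 -= -15/16·R2  ⇒  (0, 1, 0, 42/31)

M[2][3] = 20/31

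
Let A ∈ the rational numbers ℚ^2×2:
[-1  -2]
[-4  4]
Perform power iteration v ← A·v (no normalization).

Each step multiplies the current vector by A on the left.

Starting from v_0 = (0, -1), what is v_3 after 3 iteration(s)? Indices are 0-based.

v_0 = (0, -1).
v_1 = A·v_0 = (2, -4).
v_2 = A·v_1 = (6, -24).
v_3 = A·v_2 = (42, -120).

v_3 = (42, -120)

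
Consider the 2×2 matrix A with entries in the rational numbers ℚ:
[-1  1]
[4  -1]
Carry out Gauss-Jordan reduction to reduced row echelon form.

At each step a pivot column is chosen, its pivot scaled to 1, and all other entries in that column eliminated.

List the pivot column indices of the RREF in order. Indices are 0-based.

pivot columns: 0, 1

step 1: normalize row 0 (÷-1) = (1, -1)
  row 1: subtract 4×row0 = (0, 3)
step 2: normalize row 1 (÷3) = (0, 1)
  row 0: subtract -1×row1 = (1, 0)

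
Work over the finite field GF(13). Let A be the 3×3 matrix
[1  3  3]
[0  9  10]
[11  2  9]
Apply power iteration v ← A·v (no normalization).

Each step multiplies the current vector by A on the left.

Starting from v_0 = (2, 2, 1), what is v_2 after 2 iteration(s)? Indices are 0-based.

v_0 = (2, 2, 1).
v_1 = A·v_0 = (11, 2, 9).
v_2 = A·v_1 = (5, 4, 11).

v_2 = (5, 4, 11)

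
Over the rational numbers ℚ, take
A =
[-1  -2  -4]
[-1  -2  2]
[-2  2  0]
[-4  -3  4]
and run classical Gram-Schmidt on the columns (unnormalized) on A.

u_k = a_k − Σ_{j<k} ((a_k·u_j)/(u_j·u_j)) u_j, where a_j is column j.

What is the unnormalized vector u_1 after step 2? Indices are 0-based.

Step 1: u_0 = a_0 = (-1, -1, -2, -4).
Step 2: u_1 = a_1 − (6/11)·u_0 = (-16/11, -16/11, 34/11, -9/11).

u_1 = (-16/11, -16/11, 34/11, -9/11)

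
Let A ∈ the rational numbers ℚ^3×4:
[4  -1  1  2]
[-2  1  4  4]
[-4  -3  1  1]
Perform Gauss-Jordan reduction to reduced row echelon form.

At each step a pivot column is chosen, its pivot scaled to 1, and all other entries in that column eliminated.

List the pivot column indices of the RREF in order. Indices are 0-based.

[1] R0 /= 4  ⇒  (1, -1/4, 1/4, 1/2)
     R1 -= -2·R0  ⇒  (0, 1/2, 9/2, 5)
     R2 -= -4·R0  ⇒  (0, -4, 2, 3)
[2] R1 /= 1/2  ⇒  (0, 1, 9, 10)
     R0 -= -1/4·R1  ⇒  (1, 0, 5/2, 3)
     R2 -= -4·R1  ⇒  (0, 0, 38, 43)
[3] R2 /= 38  ⇒  (0, 0, 1, 43/38)
     R0 -= 5/2·R2  ⇒  (1, 0, 0, 13/76)
     R1 -= 9·R2  ⇒  (0, 1, 0, -7/38)

pivot columns: 0, 1, 2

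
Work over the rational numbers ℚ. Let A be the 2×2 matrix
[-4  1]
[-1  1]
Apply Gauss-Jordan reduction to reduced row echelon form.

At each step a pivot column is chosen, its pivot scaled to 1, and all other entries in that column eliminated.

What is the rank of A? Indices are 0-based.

pivot(0,0)=-4: scale R0 → (1, -1/4)
  clear (1,0): R1 −= (-1)R0 → (0, 3/4)
pivot(1,1)=3/4: scale R1 → (0, 1)
  clear (0,1): R0 −= (-1/4)R1 → (1, 0)

rank = 2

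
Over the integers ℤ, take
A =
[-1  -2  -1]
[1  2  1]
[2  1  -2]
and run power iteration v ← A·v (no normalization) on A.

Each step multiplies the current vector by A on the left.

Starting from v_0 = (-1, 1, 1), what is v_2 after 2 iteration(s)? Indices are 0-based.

v_2 = (1, -1, 4)

v_0 = (-1, 1, 1).
v_1 = A·v_0 = (-2, 2, -3).
v_2 = A·v_1 = (1, -1, 4).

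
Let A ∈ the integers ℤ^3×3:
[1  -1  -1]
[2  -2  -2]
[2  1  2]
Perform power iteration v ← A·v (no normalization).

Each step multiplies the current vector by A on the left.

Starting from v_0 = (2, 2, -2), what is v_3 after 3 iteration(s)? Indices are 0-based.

v_0 = (2, 2, -2).
v_1 = A·v_0 = (2, 4, 2).
v_2 = A·v_1 = (-4, -8, 12).
v_3 = A·v_2 = (-8, -16, 8).

v_3 = (-8, -16, 8)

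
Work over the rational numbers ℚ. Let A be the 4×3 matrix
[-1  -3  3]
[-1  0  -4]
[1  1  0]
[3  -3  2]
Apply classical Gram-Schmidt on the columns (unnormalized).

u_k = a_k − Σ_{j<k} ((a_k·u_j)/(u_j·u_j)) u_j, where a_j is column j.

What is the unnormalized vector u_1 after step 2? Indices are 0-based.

u_1 = (-41/12, -5/12, 17/12, -7/4)

Step 1: u_0 = a_0 = (-1, -1, 1, 3).
Step 2: u_1 = a_1 − (-5/12)·u_0 = (-41/12, -5/12, 17/12, -7/4).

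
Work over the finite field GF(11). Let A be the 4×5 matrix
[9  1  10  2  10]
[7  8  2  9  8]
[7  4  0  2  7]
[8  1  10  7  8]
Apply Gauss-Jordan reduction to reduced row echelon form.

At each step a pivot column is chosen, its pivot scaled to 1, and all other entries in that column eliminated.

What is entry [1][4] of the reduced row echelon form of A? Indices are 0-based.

M[1][4] = 4

step 1: normalize row 0 (÷9) = (1, 5, 6, 10, 6)
  row 1: subtract 7×row0 = (0, 6, 4, 5, 10)
  row 2: subtract 7×row0 = (0, 2, 2, 9, 9)
  row 3: subtract 8×row0 = (0, 5, 6, 4, 4)
step 2: normalize row 1 (÷6) = (0, 1, 8, 10, 9)
  row 0: subtract 5×row1 = (1, 0, 10, 4, 5)
  row 2: subtract 2×row1 = (0, 0, 8, 0, 2)
  row 3: subtract 5×row1 = (0, 0, 10, 9, 3)
step 3: normalize row 2 (÷8) = (0, 0, 1, 0, 3)
  row 0: subtract 10×row2 = (1, 0, 0, 4, 8)
  row 1: subtract 8×row2 = (0, 1, 0, 10, 7)
  row 3: subtract 10×row2 = (0, 0, 0, 9, 6)
step 4: normalize row 3 (÷9) = (0, 0, 0, 1, 8)
  row 0: subtract 4×row3 = (1, 0, 0, 0, 9)
  row 1: subtract 10×row3 = (0, 1, 0, 0, 4)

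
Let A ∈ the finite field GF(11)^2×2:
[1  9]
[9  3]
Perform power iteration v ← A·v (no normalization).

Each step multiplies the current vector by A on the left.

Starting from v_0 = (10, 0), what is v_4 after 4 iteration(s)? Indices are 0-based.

v_0 = (10, 0).
v_1 = A·v_0 = (10, 2).
v_2 = A·v_1 = (6, 8).
v_3 = A·v_2 = (1, 1).
v_4 = A·v_3 = (10, 1).

v_4 = (10, 1)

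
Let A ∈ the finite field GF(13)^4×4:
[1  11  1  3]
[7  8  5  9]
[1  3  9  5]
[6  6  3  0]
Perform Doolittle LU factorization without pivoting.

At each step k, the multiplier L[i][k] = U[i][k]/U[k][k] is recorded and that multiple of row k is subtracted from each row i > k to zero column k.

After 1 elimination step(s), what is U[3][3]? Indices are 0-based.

Step 1: pivot at (0,0) is 1.
  row1 ← row1 − (7)·row0  ⇒  L[1][0]=7, U row1=(0, 9, 11, 1)
  row2 ← row2 − (1)·row0  ⇒  L[2][0]=1, U row2=(0, 5, 8, 2)
  row3 ← row3 − (6)·row0  ⇒  L[3][0]=6, U row3=(0, 5, 10, 8)

U[3][3] = 8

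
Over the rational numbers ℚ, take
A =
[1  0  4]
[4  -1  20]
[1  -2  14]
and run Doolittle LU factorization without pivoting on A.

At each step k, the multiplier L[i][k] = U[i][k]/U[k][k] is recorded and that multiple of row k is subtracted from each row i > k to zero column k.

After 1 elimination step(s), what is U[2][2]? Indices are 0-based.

[col 0] pivot 1
  R1 -= 4*R0 → (0, -1, 4)  (L[1][0] := 4)
  R2 -= 1*R0 → (0, -2, 10)  (L[2][0] := 1)

U[2][2] = 10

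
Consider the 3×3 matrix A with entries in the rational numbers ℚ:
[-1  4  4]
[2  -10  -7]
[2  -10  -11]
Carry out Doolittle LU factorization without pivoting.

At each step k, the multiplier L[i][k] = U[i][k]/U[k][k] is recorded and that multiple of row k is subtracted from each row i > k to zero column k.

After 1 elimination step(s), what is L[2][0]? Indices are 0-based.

L[2][0] = -2

Step 1: pivot at (0,0) is -1.
  row1 ← row1 − (-2)·row0  ⇒  L[1][0]=-2, U row1=(0, -2, 1)
  row2 ← row2 − (-2)·row0  ⇒  L[2][0]=-2, U row2=(0, -2, -3)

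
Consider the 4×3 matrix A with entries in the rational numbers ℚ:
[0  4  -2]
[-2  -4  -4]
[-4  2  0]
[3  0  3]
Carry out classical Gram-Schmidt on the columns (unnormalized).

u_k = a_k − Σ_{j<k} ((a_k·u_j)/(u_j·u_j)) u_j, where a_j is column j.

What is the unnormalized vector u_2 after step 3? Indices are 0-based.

Step 1: u_0 = a_0 = (0, -2, -4, 3).
Step 2: u_1 = a_1 − (0)·u_0 = (4, -4, 2, 0).
Step 3: u_2 = a_2 − (17/29)·u_0 − (2/9)·u_1 = (-26/9, -506/261, 496/261, 36/29).

u_2 = (-26/9, -506/261, 496/261, 36/29)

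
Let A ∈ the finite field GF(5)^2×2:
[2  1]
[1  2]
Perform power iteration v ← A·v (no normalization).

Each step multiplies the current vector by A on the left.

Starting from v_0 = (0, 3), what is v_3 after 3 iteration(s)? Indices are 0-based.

v_3 = (4, 2)

v_0 = (0, 3).
v_1 = A·v_0 = (3, 1).
v_2 = A·v_1 = (2, 0).
v_3 = A·v_2 = (4, 2).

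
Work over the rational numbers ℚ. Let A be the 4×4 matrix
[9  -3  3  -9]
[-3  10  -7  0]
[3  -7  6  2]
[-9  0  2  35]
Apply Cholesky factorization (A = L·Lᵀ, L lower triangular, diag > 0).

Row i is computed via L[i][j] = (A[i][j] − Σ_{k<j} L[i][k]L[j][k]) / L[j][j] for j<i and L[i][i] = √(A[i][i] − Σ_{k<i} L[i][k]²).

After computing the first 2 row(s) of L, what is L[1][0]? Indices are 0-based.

L[1][0] = -1

Step 1: L[0][0] = √(9) = 3.
  L[1][0] = (-3) / L[0][0] = -1.
Step 2: L[1][1] = √(9) = 3.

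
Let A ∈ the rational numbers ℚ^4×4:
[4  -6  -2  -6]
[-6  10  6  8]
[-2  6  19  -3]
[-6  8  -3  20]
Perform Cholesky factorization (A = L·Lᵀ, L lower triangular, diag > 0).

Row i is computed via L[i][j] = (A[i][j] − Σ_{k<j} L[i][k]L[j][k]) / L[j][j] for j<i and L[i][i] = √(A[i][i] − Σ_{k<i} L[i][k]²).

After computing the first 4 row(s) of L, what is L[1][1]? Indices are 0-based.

Step 1: L[0][0] = √(4) = 2.
  L[1][0] = (-6) / L[0][0] = -3.
Step 2: L[1][1] = √(1) = 1.
  L[2][0] = (-2) / L[0][0] = -1.
  L[2][1] = (3) / L[1][1] = 3.
Step 3: L[2][2] = √(9) = 3.
  L[3][0] = (-6) / L[0][0] = -3.
  L[3][1] = (-1) / L[1][1] = -1.
  L[3][2] = (-3) / L[2][2] = -1.
Step 4: L[3][3] = √(9) = 3.

L[1][1] = 1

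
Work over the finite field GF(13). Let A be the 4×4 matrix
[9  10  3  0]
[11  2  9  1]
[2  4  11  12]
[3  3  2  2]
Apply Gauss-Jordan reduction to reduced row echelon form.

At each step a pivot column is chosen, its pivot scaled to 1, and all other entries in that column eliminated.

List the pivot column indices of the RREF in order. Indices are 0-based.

step 1: normalize row 0 (÷9) = (1, 4, 9, 0)
  row 1: subtract 11×row0 = (0, 10, 1, 1)
  row 2: subtract 2×row0 = (0, 9, 6, 12)
  row 3: subtract 3×row0 = (0, 4, 1, 2)
step 2: normalize row 1 (÷10) = (0, 1, 4, 4)
  row 0: subtract 4×row1 = (1, 0, 6, 10)
  row 2: subtract 9×row1 = (0, 0, 9, 2)
  row 3: subtract 4×row1 = (0, 0, 11, 12)
step 3: normalize row 2 (÷9) = (0, 0, 1, 6)
  row 0: subtract 6×row2 = (1, 0, 0, 0)
  row 1: subtract 4×row2 = (0, 1, 0, 6)
  row 3: subtract 11×row2 = (0, 0, 0, 11)
step 4: normalize row 3 (÷11) = (0, 0, 0, 1)
  row 1: subtract 6×row3 = (0, 1, 0, 0)
  row 2: subtract 6×row3 = (0, 0, 1, 0)

pivot columns: 0, 1, 2, 3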